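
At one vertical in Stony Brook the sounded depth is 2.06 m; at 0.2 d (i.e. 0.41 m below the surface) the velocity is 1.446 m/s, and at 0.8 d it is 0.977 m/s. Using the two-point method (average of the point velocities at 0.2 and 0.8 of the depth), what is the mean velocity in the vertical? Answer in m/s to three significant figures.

1.21 m/s

v̄ = (1.446 + 0.977) / 2 = 1.212 m/s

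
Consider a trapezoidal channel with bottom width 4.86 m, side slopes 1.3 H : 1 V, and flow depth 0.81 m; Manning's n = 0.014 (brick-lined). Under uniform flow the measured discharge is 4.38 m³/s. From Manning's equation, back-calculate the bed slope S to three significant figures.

A = (b + z·y)·y = (4.86 + 1.3×0.81)×0.81 = 4.790 m²
P = b + 2y√(1+z²) = 4.86 + 2×0.81×√(1+1.3²) = 7.517 m
R = A/P = 4.790/7.517 = 0.6372 m
S = (Q·n / (1·A·R^(2/3)))² = (4.38×0.014 / (1×4.790×0.7405))² = 0.0002990

0.000299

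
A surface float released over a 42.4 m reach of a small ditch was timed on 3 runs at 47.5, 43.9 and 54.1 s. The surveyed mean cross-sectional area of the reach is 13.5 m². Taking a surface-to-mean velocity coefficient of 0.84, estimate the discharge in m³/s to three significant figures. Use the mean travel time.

t̄ = (47.5 + 43.9 + 54.1) / 3 = 48.5 s
v_surface = L / t̄ = 42.4 / 48.5 = 0.8742 m/s
v_mean = 0.84 × 0.8742 = 0.7344 m/s
Q = A × v_mean = 13.5 × 0.7344 = 9.914 m³/s

9.91 m³/s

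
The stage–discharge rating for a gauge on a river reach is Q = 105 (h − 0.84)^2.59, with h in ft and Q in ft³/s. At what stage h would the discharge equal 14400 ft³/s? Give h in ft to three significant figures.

7.53 ft

h − h₀ = (Q/C)^(1/b) = (14400/105)^(1/2.59) = 6.686 ft
h = 0.84 + 6.686 = 7.526 ft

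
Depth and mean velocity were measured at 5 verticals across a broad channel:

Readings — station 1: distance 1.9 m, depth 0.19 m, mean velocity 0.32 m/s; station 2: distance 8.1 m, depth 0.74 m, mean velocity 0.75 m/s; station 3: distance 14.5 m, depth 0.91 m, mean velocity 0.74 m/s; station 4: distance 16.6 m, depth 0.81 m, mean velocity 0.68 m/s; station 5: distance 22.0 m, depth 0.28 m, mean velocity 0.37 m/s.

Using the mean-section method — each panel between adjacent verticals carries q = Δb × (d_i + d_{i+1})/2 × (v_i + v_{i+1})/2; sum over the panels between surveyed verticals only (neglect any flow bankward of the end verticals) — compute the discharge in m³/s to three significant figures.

Panel 1-2: Δb = 6.2 m, d̄ = (0.19+0.74)/2 = 0.465, v̄ = (0.32+0.75)/2 = 0.535 → q = 6.2×0.465×0.535 = 1.542 m³/s
Panel 2-3: Δb = 6.4 m, d̄ = (0.74+0.91)/2 = 0.825, v̄ = (0.75+0.74)/2 = 0.745 → q = 6.4×0.825×0.745 = 3.934 m³/s
Panel 3-4: Δb = 2.1 m, d̄ = (0.91+0.81)/2 = 0.86, v̄ = (0.74+0.68)/2 = 0.71 → q = 2.1×0.86×0.71 = 1.282 m³/s
Panel 4-5: Δb = 5.4 m, d̄ = (0.81+0.28)/2 = 0.545, v̄ = (0.68+0.37)/2 = 0.525 → q = 5.4×0.545×0.525 = 1.545 m³/s
Q = Σ q = 8.303 m³/s

8.30 m³/s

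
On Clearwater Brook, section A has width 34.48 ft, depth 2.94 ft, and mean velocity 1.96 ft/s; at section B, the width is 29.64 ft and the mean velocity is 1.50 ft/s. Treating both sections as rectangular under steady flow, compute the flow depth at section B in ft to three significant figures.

Q = A₁V₁ = (34.48×2.94) × 1.96 = 198.7 ft³/s
d₂ = Q/(b₂ V₂) = 198.7/(29.64×1.50) = 4.469 ft

4.47 ft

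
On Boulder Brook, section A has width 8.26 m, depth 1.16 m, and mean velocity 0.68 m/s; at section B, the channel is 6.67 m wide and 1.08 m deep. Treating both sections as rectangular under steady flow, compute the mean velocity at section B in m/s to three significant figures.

Q = A₁V₁ = (8.26×1.16) × 0.68 = 6.515 m³/s
A₂ = 6.67 × 1.08 = 7.204 m²
V₂ = Q/A₂ = 6.515/7.204 = 0.9045 m/s

0.904 m/s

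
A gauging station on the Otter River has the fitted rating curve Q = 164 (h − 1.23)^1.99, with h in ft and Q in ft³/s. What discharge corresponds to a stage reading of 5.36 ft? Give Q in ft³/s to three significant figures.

2760 ft³/s

Q = 164 × (5.36 − 1.23)^1.99 = 164 × 4.13^1.99 = 2758 ft³/s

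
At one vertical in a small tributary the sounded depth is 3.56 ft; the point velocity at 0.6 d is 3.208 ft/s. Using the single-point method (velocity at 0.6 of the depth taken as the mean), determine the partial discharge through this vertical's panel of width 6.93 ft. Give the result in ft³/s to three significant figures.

79.1 ft³/s

v̄ = v₀.₆ = 3.208 ft/s
q = v̄ × d × w = 3.208 × 3.56 × 6.93 = 79.14 ft³/s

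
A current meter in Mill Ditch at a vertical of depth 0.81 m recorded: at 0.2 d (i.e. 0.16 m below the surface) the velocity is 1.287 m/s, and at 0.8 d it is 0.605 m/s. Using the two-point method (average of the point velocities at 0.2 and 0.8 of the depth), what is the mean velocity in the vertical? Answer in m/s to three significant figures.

0.946 m/s

v̄ = (1.287 + 0.605) / 2 = 0.9460 m/s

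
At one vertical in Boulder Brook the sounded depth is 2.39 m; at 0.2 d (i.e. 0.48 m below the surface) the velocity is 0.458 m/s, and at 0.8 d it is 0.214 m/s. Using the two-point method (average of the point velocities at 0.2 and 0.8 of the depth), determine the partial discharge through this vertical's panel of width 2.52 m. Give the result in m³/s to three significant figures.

2.02 m³/s

v̄ = (0.458 + 0.214) / 2 = 0.3360 m/s
q = v̄ × d × w = 0.3360 × 2.39 × 2.52 = 2.024 m³/s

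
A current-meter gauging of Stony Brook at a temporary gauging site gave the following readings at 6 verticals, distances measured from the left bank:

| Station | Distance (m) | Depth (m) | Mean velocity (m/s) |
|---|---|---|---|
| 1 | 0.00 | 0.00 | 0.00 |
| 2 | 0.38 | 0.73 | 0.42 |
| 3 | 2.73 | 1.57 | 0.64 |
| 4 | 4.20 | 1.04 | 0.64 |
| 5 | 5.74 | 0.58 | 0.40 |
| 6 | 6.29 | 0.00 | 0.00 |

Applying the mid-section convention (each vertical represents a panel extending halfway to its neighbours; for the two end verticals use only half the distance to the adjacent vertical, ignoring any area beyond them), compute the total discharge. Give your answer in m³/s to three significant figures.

3.58 m³/s

w_2 = (2.73 − 0.00)/2 = 1.365 m; q_2 = 0.42 × 0.73 × 1.365 = 0.4185 m³/s
w_3 = (4.20 − 0.38)/2 = 1.91 m; q_3 = 0.64 × 1.57 × 1.91 = 1.919 m³/s
w_4 = (5.74 − 2.73)/2 = 1.505 m; q_4 = 0.64 × 1.04 × 1.505 = 1.002 m³/s
w_5 = (6.29 − 4.20)/2 = 1.045 m; q_5 = 0.40 × 0.58 × 1.045 = 0.2424 m³/s
Stations 1, 6 contribute zero (depth or velocity is 0).
Q = Σ qᵢ = 3.582 m³/s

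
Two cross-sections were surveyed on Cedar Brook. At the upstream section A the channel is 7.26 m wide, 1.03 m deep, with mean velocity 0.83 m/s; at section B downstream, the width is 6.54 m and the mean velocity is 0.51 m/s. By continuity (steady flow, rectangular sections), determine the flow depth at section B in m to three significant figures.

1.86 m

Q = A₁V₁ = (7.26×1.03) × 0.83 = 6.207 m³/s
d₂ = Q/(b₂ V₂) = 6.207/(6.54×0.51) = 1.861 m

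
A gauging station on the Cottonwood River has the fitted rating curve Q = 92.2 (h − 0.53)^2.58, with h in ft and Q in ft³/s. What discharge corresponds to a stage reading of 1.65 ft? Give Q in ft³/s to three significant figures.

Q = 92.2 × (1.65 − 0.53)^2.58 = 92.2 × 1.12^2.58 = 123.5 ft³/s

124 ft³/s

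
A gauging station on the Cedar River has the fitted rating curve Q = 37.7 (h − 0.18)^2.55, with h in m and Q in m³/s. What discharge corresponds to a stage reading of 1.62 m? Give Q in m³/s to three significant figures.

Q = 37.7 × (1.62 − 0.18)^2.55 = 37.7 × 1.44^2.55 = 95.54 m³/s

95.5 m³/s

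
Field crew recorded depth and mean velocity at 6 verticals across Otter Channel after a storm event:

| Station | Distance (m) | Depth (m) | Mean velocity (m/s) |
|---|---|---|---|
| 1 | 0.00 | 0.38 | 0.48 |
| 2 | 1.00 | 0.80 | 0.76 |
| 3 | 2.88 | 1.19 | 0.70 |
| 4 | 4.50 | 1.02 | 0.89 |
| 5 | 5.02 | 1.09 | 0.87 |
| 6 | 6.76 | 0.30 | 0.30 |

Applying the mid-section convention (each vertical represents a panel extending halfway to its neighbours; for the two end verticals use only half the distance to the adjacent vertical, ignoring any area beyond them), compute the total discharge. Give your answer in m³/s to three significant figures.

4.55 m³/s

w_1 = (1.00 − 0.00)/2 = 0.5 m; q_1 = 0.48 × 0.38 × 0.5 = 0.09120 m³/s
w_2 = (2.88 − 0.00)/2 = 1.44 m; q_2 = 0.76 × 0.80 × 1.44 = 0.8755 m³/s
w_3 = (4.50 − 1.00)/2 = 1.75 m; q_3 = 0.70 × 1.19 × 1.75 = 1.458 m³/s
w_4 = (5.02 − 2.88)/2 = 1.07 m; q_4 = 0.89 × 1.02 × 1.07 = 0.9713 m³/s
w_5 = (6.76 − 4.50)/2 = 1.13 m; q_5 = 0.87 × 1.09 × 1.13 = 1.072 m³/s
w_6 = (6.76 − 5.02)/2 = 0.87 m; q_6 = 0.30 × 0.30 × 0.87 = 0.07830 m³/s
Q = Σ qᵢ = 4.546 m³/s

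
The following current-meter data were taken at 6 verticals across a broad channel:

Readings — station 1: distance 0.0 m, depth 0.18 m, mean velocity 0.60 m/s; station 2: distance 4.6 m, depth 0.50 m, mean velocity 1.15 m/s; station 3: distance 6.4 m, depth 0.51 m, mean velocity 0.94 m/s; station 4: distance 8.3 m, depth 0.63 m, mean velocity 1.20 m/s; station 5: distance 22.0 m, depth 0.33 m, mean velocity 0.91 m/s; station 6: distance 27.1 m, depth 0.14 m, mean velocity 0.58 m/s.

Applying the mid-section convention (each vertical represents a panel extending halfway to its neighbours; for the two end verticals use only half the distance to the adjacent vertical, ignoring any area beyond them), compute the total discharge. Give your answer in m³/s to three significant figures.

w_1 = (4.6 − 0.0)/2 = 2.3 m; q_1 = 0.60 × 0.18 × 2.3 = 0.2484 m³/s
w_2 = (6.4 − 0.0)/2 = 3.2 m; q_2 = 1.15 × 0.50 × 3.2 = 1.840 m³/s
w_3 = (8.3 − 4.6)/2 = 1.85 m; q_3 = 0.94 × 0.51 × 1.85 = 0.8869 m³/s
w_4 = (22.0 − 6.4)/2 = 7.8 m; q_4 = 1.20 × 0.63 × 7.8 = 5.897 m³/s
w_5 = (27.1 − 8.3)/2 = 9.4 m; q_5 = 0.91 × 0.33 × 9.4 = 2.823 m³/s
w_6 = (27.1 − 22.0)/2 = 2.55 m; q_6 = 0.58 × 0.14 × 2.55 = 0.2071 m³/s
Q = Σ qᵢ = 11.90 m³/s

11.9 m³/s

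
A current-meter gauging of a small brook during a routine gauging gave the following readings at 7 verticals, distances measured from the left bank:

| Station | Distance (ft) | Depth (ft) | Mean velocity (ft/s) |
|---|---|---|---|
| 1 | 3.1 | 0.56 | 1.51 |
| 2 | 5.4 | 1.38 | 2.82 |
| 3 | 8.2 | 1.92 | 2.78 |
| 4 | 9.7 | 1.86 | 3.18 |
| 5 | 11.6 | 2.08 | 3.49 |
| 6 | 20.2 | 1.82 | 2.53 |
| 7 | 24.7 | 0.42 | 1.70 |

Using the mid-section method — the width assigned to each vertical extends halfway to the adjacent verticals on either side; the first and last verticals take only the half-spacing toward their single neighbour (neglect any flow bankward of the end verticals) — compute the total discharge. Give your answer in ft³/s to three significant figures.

102 ft³/s

w_1 = (5.4 − 3.1)/2 = 1.15 ft; q_1 = 1.51 × 0.56 × 1.15 = 0.9724 ft³/s
w_2 = (8.2 − 3.1)/2 = 2.55 ft; q_2 = 2.82 × 1.38 × 2.55 = 9.924 ft³/s
w_3 = (9.7 − 5.4)/2 = 2.15 ft; q_3 = 2.78 × 1.92 × 2.15 = 11.48 ft³/s
w_4 = (11.6 − 8.2)/2 = 1.7 ft; q_4 = 3.18 × 1.86 × 1.7 = 10.06 ft³/s
w_5 = (20.2 − 9.7)/2 = 5.25 ft; q_5 = 3.49 × 2.08 × 5.25 = 38.11 ft³/s
w_6 = (24.7 − 11.6)/2 = 6.55 ft; q_6 = 2.53 × 1.82 × 6.55 = 30.16 ft³/s
w_7 = (24.7 − 20.2)/2 = 2.25 ft; q_7 = 1.70 × 0.42 × 2.25 = 1.607 ft³/s
Q = Σ qᵢ = 102.3 ft³/s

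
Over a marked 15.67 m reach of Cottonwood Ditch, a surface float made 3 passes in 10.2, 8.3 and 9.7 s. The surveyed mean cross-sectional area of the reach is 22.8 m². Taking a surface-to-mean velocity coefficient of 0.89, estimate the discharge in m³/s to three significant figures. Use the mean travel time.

33.8 m³/s

t̄ = (10.2 + 8.3 + 9.7) / 3 = 9.4 s
v_surface = L / t̄ = 15.67 / 9.4 = 1.667 m/s
v_mean = 0.89 × 1.667 = 1.484 m/s
Q = A × v_mean = 22.8 × 1.484 = 33.83 m³/s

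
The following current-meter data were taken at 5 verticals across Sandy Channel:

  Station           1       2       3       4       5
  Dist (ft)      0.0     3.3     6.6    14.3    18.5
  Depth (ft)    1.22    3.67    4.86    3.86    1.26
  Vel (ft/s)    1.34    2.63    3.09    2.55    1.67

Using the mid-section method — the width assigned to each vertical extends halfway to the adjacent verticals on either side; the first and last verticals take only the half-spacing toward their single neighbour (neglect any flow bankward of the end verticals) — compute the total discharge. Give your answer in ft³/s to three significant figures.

w_1 = (3.3 − 0.0)/2 = 1.65 ft; q_1 = 1.34 × 1.22 × 1.65 = 2.697 ft³/s
w_2 = (6.6 − 0.0)/2 = 3.3 ft; q_2 = 2.63 × 3.67 × 3.3 = 31.85 ft³/s
w_3 = (14.3 − 3.3)/2 = 5.5 ft; q_3 = 3.09 × 4.86 × 5.5 = 82.60 ft³/s
w_4 = (18.5 − 6.6)/2 = 5.95 ft; q_4 = 2.55 × 3.86 × 5.95 = 58.57 ft³/s
w_5 = (18.5 − 14.3)/2 = 2.1 ft; q_5 = 1.67 × 1.26 × 2.1 = 4.419 ft³/s
Q = Σ qᵢ = 180.1 ft³/s

180 ft³/s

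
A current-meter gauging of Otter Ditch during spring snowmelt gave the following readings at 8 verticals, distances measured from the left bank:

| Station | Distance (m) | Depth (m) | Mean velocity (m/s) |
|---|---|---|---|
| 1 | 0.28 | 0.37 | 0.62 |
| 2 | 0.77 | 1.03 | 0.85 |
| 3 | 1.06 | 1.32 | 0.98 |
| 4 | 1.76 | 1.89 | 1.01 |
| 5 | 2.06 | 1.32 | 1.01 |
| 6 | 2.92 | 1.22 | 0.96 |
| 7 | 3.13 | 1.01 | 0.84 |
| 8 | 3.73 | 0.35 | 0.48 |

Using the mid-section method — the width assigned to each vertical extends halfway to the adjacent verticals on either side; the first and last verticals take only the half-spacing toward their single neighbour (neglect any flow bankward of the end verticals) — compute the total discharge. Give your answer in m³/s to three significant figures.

3.79 m³/s

w_1 = (0.77 − 0.28)/2 = 0.245 m; q_1 = 0.62 × 0.37 × 0.245 = 0.05620 m³/s
w_2 = (1.06 − 0.28)/2 = 0.39 m; q_2 = 0.85 × 1.03 × 0.39 = 0.3414 m³/s
w_3 = (1.76 − 0.77)/2 = 0.495 m; q_3 = 0.98 × 1.32 × 0.495 = 0.6403 m³/s
w_4 = (2.06 − 1.06)/2 = 0.5 m; q_4 = 1.01 × 1.89 × 0.5 = 0.9545 m³/s
w_5 = (2.92 − 1.76)/2 = 0.58 m; q_5 = 1.01 × 1.32 × 0.58 = 0.7733 m³/s
w_6 = (3.13 − 2.06)/2 = 0.535 m; q_6 = 0.96 × 1.22 × 0.535 = 0.6266 m³/s
w_7 = (3.73 − 2.92)/2 = 0.405 m; q_7 = 0.84 × 1.01 × 0.405 = 0.3436 m³/s
w_8 = (3.73 − 3.13)/2 = 0.3 m; q_8 = 0.48 × 0.35 × 0.3 = 0.05040 m³/s
Q = Σ qᵢ = 3.786 m³/s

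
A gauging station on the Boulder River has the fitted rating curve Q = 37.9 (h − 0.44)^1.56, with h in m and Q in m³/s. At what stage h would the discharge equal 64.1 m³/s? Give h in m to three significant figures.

1.84 m

h − h₀ = (Q/C)^(1/b) = (64.1/37.9)^(1/1.56) = 1.401 m
h = 0.44 + 1.401 = 1.841 m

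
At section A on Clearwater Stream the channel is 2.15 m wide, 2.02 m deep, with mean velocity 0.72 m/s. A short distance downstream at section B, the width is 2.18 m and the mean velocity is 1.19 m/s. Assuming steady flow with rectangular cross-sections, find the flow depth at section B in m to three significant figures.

1.21 m

Q = A₁V₁ = (2.15×2.02) × 0.72 = 3.127 m³/s
d₂ = Q/(b₂ V₂) = 3.127/(2.18×1.19) = 1.205 m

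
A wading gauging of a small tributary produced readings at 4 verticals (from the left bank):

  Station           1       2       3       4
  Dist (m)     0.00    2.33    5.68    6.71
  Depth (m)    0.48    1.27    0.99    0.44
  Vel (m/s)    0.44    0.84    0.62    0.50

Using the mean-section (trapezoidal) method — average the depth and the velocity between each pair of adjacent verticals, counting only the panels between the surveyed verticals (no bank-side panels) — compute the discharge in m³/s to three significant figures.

4.48 m³/s

Panel 1-2: Δb = 2.33 m, d̄ = (0.48+1.27)/2 = 0.875, v̄ = (0.44+0.84)/2 = 0.64 → q = 2.33×0.875×0.64 = 1.305 m³/s
Panel 2-3: Δb = 3.35 m, d̄ = (1.27+0.99)/2 = 1.13, v̄ = (0.84+0.62)/2 = 0.73 → q = 3.35×1.13×0.73 = 2.763 m³/s
Panel 3-4: Δb = 1.03 m, d̄ = (0.99+0.44)/2 = 0.715, v̄ = (0.62+0.50)/2 = 0.56 → q = 1.03×0.715×0.56 = 0.4124 m³/s
Q = Σ q = 4.481 m³/s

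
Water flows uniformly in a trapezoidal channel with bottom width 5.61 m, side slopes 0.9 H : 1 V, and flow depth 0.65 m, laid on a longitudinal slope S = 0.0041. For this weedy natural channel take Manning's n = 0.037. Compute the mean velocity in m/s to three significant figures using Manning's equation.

1.16 m/s

A = (b + z·y)·y = (5.61 + 0.9×0.65)×0.65 = 4.027 m²
P = b + 2y√(1+z²) = 5.61 + 2×0.65×√(1+0.9²) = 7.359 m
R = A/P = 4.027/7.359 = 0.5472 m
Q = (1/n)·A·R^(2/3)·S^(1/2) = (1/0.037) × 4.027 × 0.5472^(2/3) × 0.0041^(1/2) = 4.662 m³/s
V = Q/A = 4.662/4.027 = 1.158 m/s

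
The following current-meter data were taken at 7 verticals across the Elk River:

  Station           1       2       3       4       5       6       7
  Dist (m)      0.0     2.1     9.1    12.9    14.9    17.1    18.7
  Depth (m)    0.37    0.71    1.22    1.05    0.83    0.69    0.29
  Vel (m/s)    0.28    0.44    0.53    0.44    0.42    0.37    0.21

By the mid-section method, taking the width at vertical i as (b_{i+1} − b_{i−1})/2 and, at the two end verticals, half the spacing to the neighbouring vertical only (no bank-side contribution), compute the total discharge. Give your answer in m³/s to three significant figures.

7.63 m³/s

w_1 = (2.1 − 0.0)/2 = 1.05 m; q_1 = 0.28 × 0.37 × 1.05 = 0.1088 m³/s
w_2 = (9.1 − 0.0)/2 = 4.55 m; q_2 = 0.44 × 0.71 × 4.55 = 1.421 m³/s
w_3 = (12.9 − 2.1)/2 = 5.4 m; q_3 = 0.53 × 1.22 × 5.4 = 3.492 m³/s
w_4 = (14.9 − 9.1)/2 = 2.9 m; q_4 = 0.44 × 1.05 × 2.9 = 1.340 m³/s
w_5 = (17.1 − 12.9)/2 = 2.1 m; q_5 = 0.42 × 0.83 × 2.1 = 0.7321 m³/s
w_6 = (18.7 − 14.9)/2 = 1.9 m; q_6 = 0.37 × 0.69 × 1.9 = 0.4851 m³/s
w_7 = (18.7 − 17.1)/2 = 0.8 m; q_7 = 0.21 × 0.29 × 0.8 = 0.04872 m³/s
Q = Σ qᵢ = 7.627 m³/s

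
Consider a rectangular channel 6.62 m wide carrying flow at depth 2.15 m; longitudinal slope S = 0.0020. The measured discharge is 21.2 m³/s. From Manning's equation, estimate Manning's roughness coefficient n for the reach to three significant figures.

A = b·y = 6.62 × 2.15 = 14.23 m²
P = b + 2y = 6.62 + 2×2.15 = 10.92 m
R = A/P = 14.23/10.92 = 1.303 m
n = (1/Q)·A·R^(2/3)·S^(1/2) = (1/21.2) × 14.23 × 1.193 × 0.04472 = 0.03583

0.0358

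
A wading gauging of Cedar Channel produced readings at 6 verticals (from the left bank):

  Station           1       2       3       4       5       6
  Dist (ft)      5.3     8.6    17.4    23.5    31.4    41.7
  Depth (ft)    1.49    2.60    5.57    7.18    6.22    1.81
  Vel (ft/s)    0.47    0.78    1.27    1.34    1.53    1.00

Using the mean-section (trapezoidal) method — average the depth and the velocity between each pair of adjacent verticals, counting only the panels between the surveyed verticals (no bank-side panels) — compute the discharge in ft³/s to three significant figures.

Panel 1-2: Δb = 3.3 ft, d̄ = (1.49+2.60)/2 = 2.045, v̄ = (0.47+0.78)/2 = 0.625 → q = 3.3×2.045×0.625 = 4.218 ft³/s
Panel 2-3: Δb = 8.8 ft, d̄ = (2.60+5.57)/2 = 4.085, v̄ = (0.78+1.27)/2 = 1.025 → q = 8.8×4.085×1.025 = 36.85 ft³/s
Panel 3-4: Δb = 6.1 ft, d̄ = (5.57+7.18)/2 = 6.375, v̄ = (1.27+1.34)/2 = 1.305 → q = 6.1×6.375×1.305 = 50.75 ft³/s
Panel 4-5: Δb = 7.9 ft, d̄ = (7.18+6.22)/2 = 6.7, v̄ = (1.34+1.53)/2 = 1.435 → q = 7.9×6.7×1.435 = 75.95 ft³/s
Panel 5-6: Δb = 10.3 ft, d̄ = (6.22+1.81)/2 = 4.015, v̄ = (1.53+1.00)/2 = 1.265 → q = 10.3×4.015×1.265 = 52.31 ft³/s
Q = Σ q = 220.1 ft³/s

220 ft³/s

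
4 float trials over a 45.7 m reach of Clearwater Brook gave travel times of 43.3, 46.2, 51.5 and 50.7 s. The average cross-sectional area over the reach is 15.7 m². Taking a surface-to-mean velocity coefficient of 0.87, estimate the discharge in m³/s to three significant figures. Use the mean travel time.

t̄ = (43.3 + 46.2 + 51.5 + 50.7) / 4 = 47.925 s
v_surface = L / t̄ = 45.7 / 47.925 = 0.9536 m/s
v_mean = 0.87 × 0.9536 = 0.8296 m/s
Q = A × v_mean = 15.7 × 0.8296 = 13.02 m³/s

13.0 m³/s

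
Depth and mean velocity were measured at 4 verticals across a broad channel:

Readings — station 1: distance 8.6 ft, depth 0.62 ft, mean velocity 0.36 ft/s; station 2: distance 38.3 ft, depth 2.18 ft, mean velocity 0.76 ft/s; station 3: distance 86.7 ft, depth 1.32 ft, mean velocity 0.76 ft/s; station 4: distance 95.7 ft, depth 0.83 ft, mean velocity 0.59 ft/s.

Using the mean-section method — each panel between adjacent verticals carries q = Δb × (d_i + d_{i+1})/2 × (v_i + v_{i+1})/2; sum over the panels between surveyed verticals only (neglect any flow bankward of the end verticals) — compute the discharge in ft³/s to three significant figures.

Panel 1-2: Δb = 29.7 ft, d̄ = (0.62+2.18)/2 = 1.4, v̄ = (0.36+0.76)/2 = 0.56 → q = 29.7×1.4×0.56 = 23.28 ft³/s
Panel 2-3: Δb = 48.4 ft, d̄ = (2.18+1.32)/2 = 1.75, v̄ = (0.76+0.76)/2 = 0.76 → q = 48.4×1.75×0.76 = 64.37 ft³/s
Panel 3-4: Δb = 9 ft, d̄ = (1.32+0.83)/2 = 1.075, v̄ = (0.76+0.59)/2 = 0.675 → q = 9×1.075×0.675 = 6.531 ft³/s
Q = Σ q = 94.19 ft³/s

94.2 ft³/s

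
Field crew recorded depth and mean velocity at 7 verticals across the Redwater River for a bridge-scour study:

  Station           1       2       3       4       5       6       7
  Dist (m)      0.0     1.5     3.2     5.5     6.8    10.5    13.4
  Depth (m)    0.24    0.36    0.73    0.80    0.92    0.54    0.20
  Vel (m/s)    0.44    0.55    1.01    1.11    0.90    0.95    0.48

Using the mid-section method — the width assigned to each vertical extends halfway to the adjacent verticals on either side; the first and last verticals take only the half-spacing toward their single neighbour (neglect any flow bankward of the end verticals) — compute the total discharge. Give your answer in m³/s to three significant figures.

w_1 = (1.5 − 0.0)/2 = 0.75 m; q_1 = 0.44 × 0.24 × 0.75 = 0.07920 m³/s
w_2 = (3.2 − 0.0)/2 = 1.6 m; q_2 = 0.55 × 0.36 × 1.6 = 0.3168 m³/s
w_3 = (5.5 − 1.5)/2 = 2 m; q_3 = 1.01 × 0.73 × 2 = 1.475 m³/s
w_4 = (6.8 − 3.2)/2 = 1.8 m; q_4 = 1.11 × 0.80 × 1.8 = 1.598 m³/s
w_5 = (10.5 − 5.5)/2 = 2.5 m; q_5 = 0.90 × 0.92 × 2.5 = 2.070 m³/s
w_6 = (13.4 − 6.8)/2 = 3.3 m; q_6 = 0.95 × 0.54 × 3.3 = 1.693 m³/s
w_7 = (13.4 − 10.5)/2 = 1.45 m; q_7 = 0.48 × 0.20 × 1.45 = 0.1392 m³/s
Q = Σ qᵢ = 7.371 m³/s

7.37 m³/s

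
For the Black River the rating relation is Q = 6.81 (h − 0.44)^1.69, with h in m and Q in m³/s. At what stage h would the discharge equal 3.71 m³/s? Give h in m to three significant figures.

h − h₀ = (Q/C)^(1/b) = (3.71/6.81)^(1/1.69) = 0.6981 m
h = 0.44 + 0.6981 = 1.138 m

1.14 m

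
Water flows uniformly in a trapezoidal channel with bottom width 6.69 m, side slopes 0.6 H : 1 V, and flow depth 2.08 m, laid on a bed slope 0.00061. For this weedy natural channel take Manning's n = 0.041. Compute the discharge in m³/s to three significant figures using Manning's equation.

A = (b + z·y)·y = (6.69 + 0.6×2.08)×2.08 = 16.51 m²
P = b + 2y√(1+z²) = 6.69 + 2×2.08×√(1+0.6²) = 11.54 m
R = A/P = 16.51/11.54 = 1.431 m
Q = (1/n)·A·R^(2/3)·S^(1/2) = (1/0.041) × 16.51 × 1.431^(2/3) × 0.00061^(1/2) = 12.63 m³/s

12.6 m³/s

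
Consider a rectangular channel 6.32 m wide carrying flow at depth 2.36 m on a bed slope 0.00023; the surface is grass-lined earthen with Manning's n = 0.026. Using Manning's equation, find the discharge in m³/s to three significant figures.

A = b·y = 6.32 × 2.36 = 14.92 m²
P = b + 2y = 6.32 + 2×2.36 = 11.04 m
R = A/P = 14.92/11.04 = 1.351 m
Q = (1/n)·A·R^(2/3)·S^(1/2) = (1/0.026) × 14.92 × 1.351^(2/3) × 0.00023^(1/2) = 10.63 m³/s

10.6 m³/s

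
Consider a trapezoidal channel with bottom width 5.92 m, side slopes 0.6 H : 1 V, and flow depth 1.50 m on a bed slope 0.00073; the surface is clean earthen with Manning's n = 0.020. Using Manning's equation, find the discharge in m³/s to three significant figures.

14.6 m³/s

A = (b + z·y)·y = (5.92 + 0.6×1.50)×1.50 = 10.23 m²
P = b + 2y√(1+z²) = 5.92 + 2×1.50×√(1+0.6²) = 9.419 m
R = A/P = 10.23/9.419 = 1.086 m
Q = (1/n)·A·R^(2/3)·S^(1/2) = (1/0.020) × 10.23 × 1.086^(2/3) × 0.00073^(1/2) = 14.60 m³/s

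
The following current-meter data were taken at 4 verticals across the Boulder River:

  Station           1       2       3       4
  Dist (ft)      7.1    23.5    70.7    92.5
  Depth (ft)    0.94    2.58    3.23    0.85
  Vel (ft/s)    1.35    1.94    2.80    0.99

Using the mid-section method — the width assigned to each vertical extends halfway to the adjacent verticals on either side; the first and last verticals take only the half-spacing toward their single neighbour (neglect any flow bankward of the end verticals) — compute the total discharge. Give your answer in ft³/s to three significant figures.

w_1 = (23.5 − 7.1)/2 = 8.2 ft; q_1 = 1.35 × 0.94 × 8.2 = 10.41 ft³/s
w_2 = (70.7 − 7.1)/2 = 31.8 ft; q_2 = 1.94 × 2.58 × 31.8 = 159.2 ft³/s
w_3 = (92.5 − 23.5)/2 = 34.5 ft; q_3 = 2.80 × 3.23 × 34.5 = 312.0 ft³/s
w_4 = (92.5 − 70.7)/2 = 10.9 ft; q_4 = 0.99 × 0.85 × 10.9 = 9.172 ft³/s
Q = Σ qᵢ = 490.8 ft³/s

491 ft³/s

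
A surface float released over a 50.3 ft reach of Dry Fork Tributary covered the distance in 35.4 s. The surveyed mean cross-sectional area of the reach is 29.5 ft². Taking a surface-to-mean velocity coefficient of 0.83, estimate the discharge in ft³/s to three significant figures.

34.8 ft³/s

v_surface = L / t̄ = 50.3 / 35.4 = 1.421 ft/s
v_mean = 0.83 × 1.421 = 1.179 ft/s
Q = A × v_mean = 29.5 × 1.179 = 34.79 ft³/s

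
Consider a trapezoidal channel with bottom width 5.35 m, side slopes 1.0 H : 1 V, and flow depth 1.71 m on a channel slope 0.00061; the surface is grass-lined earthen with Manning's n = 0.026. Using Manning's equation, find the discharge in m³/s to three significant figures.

12.8 m³/s

A = (b + z·y)·y = (5.35 + 1.0×1.71)×1.71 = 12.07 m²
P = b + 2y√(1+z²) = 5.35 + 2×1.71×√(1+1.0²) = 10.19 m
R = A/P = 12.07/10.19 = 1.185 m
Q = (1/n)·A·R^(2/3)·S^(1/2) = (1/0.026) × 12.07 × 1.185^(2/3) × 0.00061^(1/2) = 12.84 m³/s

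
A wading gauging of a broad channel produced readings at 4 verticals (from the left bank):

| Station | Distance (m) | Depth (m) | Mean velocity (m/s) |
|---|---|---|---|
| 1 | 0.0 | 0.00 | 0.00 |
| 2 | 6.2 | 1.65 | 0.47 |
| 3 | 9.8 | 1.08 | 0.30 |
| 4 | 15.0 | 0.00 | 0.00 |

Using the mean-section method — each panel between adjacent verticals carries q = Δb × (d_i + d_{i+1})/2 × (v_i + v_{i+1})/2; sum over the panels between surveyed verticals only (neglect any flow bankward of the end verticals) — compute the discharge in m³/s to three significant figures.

Panel 1-2: Δb = 6.2 m, d̄ = (0.00+1.65)/2 = 0.825, v̄ = (0.00+0.47)/2 = 0.235 → q = 6.2×0.825×0.235 = 1.202 m³/s
Panel 2-3: Δb = 3.6 m, d̄ = (1.65+1.08)/2 = 1.365, v̄ = (0.47+0.30)/2 = 0.385 → q = 3.6×1.365×0.385 = 1.892 m³/s
Panel 3-4: Δb = 5.2 m, d̄ = (1.08+0.00)/2 = 0.54, v̄ = (0.30+0.00)/2 = 0.15 → q = 5.2×0.54×0.15 = 0.4212 m³/s
Q = Σ q = 3.515 m³/s

3.52 m³/s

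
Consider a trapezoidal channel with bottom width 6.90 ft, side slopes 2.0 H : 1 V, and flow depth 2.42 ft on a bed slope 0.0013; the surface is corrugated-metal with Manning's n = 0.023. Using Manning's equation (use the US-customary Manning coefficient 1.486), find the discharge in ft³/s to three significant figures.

90.7 ft³/s

A = (b + z·y)·y = (6.90 + 2.0×2.42)×2.42 = 28.41 ft²
P = b + 2y√(1+z²) = 6.90 + 2×2.42×√(1+2.0²) = 17.72 ft
R = A/P = 28.41/17.72 = 1.603 ft
Q = (1.486/n)·A·R^(2/3)·S^(1/2) = (1.486/0.023) × 28.41 × 1.603^(2/3) × 0.0013^(1/2) = 90.65 ft³/s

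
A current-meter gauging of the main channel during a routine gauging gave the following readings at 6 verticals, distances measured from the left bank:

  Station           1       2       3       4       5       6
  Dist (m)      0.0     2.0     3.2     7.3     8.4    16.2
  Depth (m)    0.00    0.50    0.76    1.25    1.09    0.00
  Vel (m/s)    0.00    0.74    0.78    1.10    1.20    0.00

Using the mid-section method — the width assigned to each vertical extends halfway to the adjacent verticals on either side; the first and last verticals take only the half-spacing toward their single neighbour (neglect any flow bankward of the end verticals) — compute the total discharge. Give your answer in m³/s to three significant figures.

11.6 m³/s

w_2 = (3.2 − 0.0)/2 = 1.6 m; q_2 = 0.74 × 0.50 × 1.6 = 0.5920 m³/s
w_3 = (7.3 − 2.0)/2 = 2.65 m; q_3 = 0.78 × 0.76 × 2.65 = 1.571 m³/s
w_4 = (8.4 − 3.2)/2 = 2.6 m; q_4 = 1.10 × 1.25 × 2.6 = 3.575 m³/s
w_5 = (16.2 − 7.3)/2 = 4.45 m; q_5 = 1.20 × 1.09 × 4.45 = 5.821 m³/s
Stations 1, 6 contribute zero (depth or velocity is 0).
Q = Σ qᵢ = 11.56 m³/s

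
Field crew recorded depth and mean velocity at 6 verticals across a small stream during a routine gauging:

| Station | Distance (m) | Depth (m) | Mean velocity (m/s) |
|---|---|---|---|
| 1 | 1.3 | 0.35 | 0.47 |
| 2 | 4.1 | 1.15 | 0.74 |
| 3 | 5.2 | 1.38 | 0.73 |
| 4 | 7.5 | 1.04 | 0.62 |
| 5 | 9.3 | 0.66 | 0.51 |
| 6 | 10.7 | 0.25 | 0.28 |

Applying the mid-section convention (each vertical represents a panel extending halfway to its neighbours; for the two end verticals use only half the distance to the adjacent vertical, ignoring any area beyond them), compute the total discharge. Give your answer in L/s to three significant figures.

w_1 = (4.1 − 1.3)/2 = 1.4 m; q_1 = 0.47 × 0.35 × 1.4 = 0.2303 m³/s
w_2 = (5.2 − 1.3)/2 = 1.95 m; q_2 = 0.74 × 1.15 × 1.95 = 1.659 m³/s
w_3 = (7.5 − 4.1)/2 = 1.7 m; q_3 = 0.73 × 1.38 × 1.7 = 1.713 m³/s
w_4 = (9.3 − 5.2)/2 = 2.05 m; q_4 = 0.62 × 1.04 × 2.05 = 1.322 m³/s
w_5 = (10.7 − 7.5)/2 = 1.6 m; q_5 = 0.51 × 0.66 × 1.6 = 0.5386 m³/s
w_6 = (10.7 − 9.3)/2 = 0.7 m; q_6 = 0.28 × 0.25 × 0.7 = 0.04900 m³/s
Q = Σ qᵢ = 5.512 m³/s
= 5.512 × 1000 = 5512 L/s

5510 L/s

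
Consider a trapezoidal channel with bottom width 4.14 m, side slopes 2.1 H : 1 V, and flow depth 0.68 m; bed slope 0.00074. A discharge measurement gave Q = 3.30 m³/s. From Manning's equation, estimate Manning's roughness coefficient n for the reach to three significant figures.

A = (b + z·y)·y = (4.14 + 2.1×0.68)×0.68 = 3.786 m²
P = b + 2y√(1+z²) = 4.14 + 2×0.68×√(1+2.1²) = 7.303 m
R = A/P = 3.786/7.303 = 0.5184 m
n = (1/Q)·A·R^(2/3)·S^(1/2) = (1/3.30) × 3.786 × 0.6453 × 0.02720 = 0.02014

0.0201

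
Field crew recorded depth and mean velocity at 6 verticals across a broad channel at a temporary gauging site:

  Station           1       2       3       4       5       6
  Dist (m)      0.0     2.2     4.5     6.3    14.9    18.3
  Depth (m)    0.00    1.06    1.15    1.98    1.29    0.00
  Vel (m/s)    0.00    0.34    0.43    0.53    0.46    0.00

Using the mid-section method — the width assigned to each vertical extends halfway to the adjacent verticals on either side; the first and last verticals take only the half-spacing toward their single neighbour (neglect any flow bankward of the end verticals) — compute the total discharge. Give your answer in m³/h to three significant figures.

39000 m³/h

w_2 = (4.5 − 0.0)/2 = 2.25 m; q_2 = 0.34 × 1.06 × 2.25 = 0.8109 m³/s
w_3 = (6.3 − 2.2)/2 = 2.05 m; q_3 = 0.43 × 1.15 × 2.05 = 1.014 m³/s
w_4 = (14.9 − 4.5)/2 = 5.2 m; q_4 = 0.53 × 1.98 × 5.2 = 5.457 m³/s
w_5 = (18.3 − 6.3)/2 = 6 m; q_5 = 0.46 × 1.29 × 6 = 3.560 m³/s
Stations 1, 6 contribute zero (depth or velocity is 0).
Q = Σ qᵢ = 10.84 m³/s
= 10.84 × 3600 = 39030 m³/h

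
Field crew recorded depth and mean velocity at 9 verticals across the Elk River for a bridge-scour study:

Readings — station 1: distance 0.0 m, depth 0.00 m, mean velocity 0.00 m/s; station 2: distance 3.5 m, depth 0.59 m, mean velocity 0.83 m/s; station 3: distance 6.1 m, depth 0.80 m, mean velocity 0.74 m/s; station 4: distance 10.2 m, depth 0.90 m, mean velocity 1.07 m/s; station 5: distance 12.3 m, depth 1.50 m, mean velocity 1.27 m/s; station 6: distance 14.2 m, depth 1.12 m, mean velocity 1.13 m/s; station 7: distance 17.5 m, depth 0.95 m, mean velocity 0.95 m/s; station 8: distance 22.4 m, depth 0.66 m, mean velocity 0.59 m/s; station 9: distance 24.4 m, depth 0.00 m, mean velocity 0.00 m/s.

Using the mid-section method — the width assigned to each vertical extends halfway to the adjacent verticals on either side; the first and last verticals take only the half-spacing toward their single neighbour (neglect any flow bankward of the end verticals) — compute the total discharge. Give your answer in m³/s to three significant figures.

18.6 m³/s

w_2 = (6.1 − 0.0)/2 = 3.05 m; q_2 = 0.83 × 0.59 × 3.05 = 1.494 m³/s
w_3 = (10.2 − 3.5)/2 = 3.35 m; q_3 = 0.74 × 0.80 × 3.35 = 1.983 m³/s
w_4 = (12.3 − 6.1)/2 = 3.1 m; q_4 = 1.07 × 0.90 × 3.1 = 2.985 m³/s
w_5 = (14.2 − 10.2)/2 = 2 m; q_5 = 1.27 × 1.50 × 2 = 3.810 m³/s
w_6 = (17.5 − 12.3)/2 = 2.6 m; q_6 = 1.13 × 1.12 × 2.6 = 3.291 m³/s
w_7 = (22.4 − 14.2)/2 = 4.1 m; q_7 = 0.95 × 0.95 × 4.1 = 3.700 m³/s
w_8 = (24.4 − 17.5)/2 = 3.45 m; q_8 = 0.59 × 0.66 × 3.45 = 1.343 m³/s
Stations 1, 9 contribute zero (depth or velocity is 0).
Q = Σ qᵢ = 18.61 m³/s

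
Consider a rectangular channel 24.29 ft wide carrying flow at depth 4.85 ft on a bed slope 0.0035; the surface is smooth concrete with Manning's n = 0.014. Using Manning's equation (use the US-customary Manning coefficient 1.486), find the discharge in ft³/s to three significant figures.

A = b·y = 24.29 × 4.85 = 117.8 ft²
P = b + 2y = 24.29 + 2×4.85 = 33.99 ft
R = A/P = 117.8/33.99 = 3.466 ft
Q = (1.486/n)·A·R^(2/3)·S^(1/2) = (1.486/0.014) × 117.8 × 3.466^(2/3) × 0.0035^(1/2) = 1694 ft³/s

1690 ft³/s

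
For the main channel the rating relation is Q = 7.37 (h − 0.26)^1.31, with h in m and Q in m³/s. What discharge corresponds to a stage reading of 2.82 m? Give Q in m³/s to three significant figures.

25.3 m³/s

Q = 7.37 × (2.82 − 0.26)^1.31 = 7.37 × 2.56^1.31 = 25.25 m³/s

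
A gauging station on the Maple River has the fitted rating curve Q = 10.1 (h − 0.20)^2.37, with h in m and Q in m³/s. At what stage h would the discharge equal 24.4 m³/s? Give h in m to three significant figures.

1.65 m

h − h₀ = (Q/C)^(1/b) = (24.4/10.1)^(1/2.37) = 1.451 m
h = 0.20 + 1.451 = 1.651 m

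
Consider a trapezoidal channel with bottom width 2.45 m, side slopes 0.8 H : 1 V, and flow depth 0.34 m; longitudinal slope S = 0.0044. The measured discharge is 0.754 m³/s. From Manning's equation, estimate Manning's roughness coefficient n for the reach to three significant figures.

A = (b + z·y)·y = (2.45 + 0.8×0.34)×0.34 = 0.9255 m²
P = b + 2y√(1+z²) = 2.45 + 2×0.34×√(1+0.8²) = 3.321 m
R = A/P = 0.9255/3.321 = 0.2787 m
n = (1/Q)·A·R^(2/3)·S^(1/2) = (1/0.754) × 0.9255 × 0.4267 × 0.06633 = 0.03474

0.0347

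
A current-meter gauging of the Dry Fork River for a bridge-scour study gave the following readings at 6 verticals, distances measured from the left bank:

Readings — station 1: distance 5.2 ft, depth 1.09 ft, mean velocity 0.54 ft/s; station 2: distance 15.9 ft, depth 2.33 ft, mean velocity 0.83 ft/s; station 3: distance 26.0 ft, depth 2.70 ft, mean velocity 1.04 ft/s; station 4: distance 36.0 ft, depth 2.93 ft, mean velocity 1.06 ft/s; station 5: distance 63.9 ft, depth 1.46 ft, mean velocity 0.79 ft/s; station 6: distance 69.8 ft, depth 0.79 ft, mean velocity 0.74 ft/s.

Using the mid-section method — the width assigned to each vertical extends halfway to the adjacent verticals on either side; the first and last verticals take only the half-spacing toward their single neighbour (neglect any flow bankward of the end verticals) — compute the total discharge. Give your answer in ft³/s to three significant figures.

132 ft³/s

w_1 = (15.9 − 5.2)/2 = 5.35 ft; q_1 = 0.54 × 1.09 × 5.35 = 3.149 ft³/s
w_2 = (26.0 − 5.2)/2 = 10.4 ft; q_2 = 0.83 × 2.33 × 10.4 = 20.11 ft³/s
w_3 = (36.0 − 15.9)/2 = 10.05 ft; q_3 = 1.04 × 2.70 × 10.05 = 28.22 ft³/s
w_4 = (63.9 − 26.0)/2 = 18.95 ft; q_4 = 1.06 × 2.93 × 18.95 = 58.85 ft³/s
w_5 = (69.8 − 36.0)/2 = 16.9 ft; q_5 = 0.79 × 1.46 × 16.9 = 19.49 ft³/s
w_6 = (69.8 − 63.9)/2 = 2.95 ft; q_6 = 0.74 × 0.79 × 2.95 = 1.725 ft³/s
Q = Σ qᵢ = 131.6 ft³/s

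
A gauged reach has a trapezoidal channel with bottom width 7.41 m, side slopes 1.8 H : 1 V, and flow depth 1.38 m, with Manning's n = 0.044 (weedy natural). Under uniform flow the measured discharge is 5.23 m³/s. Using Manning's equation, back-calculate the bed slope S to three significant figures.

A = (b + z·y)·y = (7.41 + 1.8×1.38)×1.38 = 13.65 m²
P = b + 2y√(1+z²) = 7.41 + 2×1.38×√(1+1.8²) = 13.09 m
R = A/P = 13.65/13.09 = 1.043 m
S = (Q·n / (1·A·R^(2/3)))² = (5.23×0.044 / (1×13.65×1.028))² = 0.0002686

0.000269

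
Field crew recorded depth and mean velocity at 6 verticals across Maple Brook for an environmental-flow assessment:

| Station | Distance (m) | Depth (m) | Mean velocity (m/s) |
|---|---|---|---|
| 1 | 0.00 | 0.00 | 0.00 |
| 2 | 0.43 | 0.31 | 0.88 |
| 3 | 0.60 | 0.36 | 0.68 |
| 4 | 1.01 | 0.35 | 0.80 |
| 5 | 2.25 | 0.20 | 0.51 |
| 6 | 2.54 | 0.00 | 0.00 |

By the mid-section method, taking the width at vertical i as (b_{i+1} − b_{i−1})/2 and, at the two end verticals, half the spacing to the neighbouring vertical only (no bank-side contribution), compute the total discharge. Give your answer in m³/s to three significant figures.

w_2 = (0.60 − 0.00)/2 = 0.3 m; q_2 = 0.88 × 0.31 × 0.3 = 0.08184 m³/s
w_3 = (1.01 − 0.43)/2 = 0.29 m; q_3 = 0.68 × 0.36 × 0.29 = 0.07099 m³/s
w_4 = (2.25 − 0.60)/2 = 0.825 m; q_4 = 0.80 × 0.35 × 0.825 = 0.2310 m³/s
w_5 = (2.54 − 1.01)/2 = 0.765 m; q_5 = 0.51 × 0.20 × 0.765 = 0.07803 m³/s
Stations 1, 6 contribute zero (depth or velocity is 0).
Q = Σ qᵢ = 0.4619 m³/s

0.462 m³/s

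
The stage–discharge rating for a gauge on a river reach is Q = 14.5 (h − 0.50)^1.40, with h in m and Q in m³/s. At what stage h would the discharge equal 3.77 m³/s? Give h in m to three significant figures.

h − h₀ = (Q/C)^(1/b) = (3.77/14.5)^(1/1.40) = 0.3821 m
h = 0.50 + 0.3821 = 0.8821 m

0.882 m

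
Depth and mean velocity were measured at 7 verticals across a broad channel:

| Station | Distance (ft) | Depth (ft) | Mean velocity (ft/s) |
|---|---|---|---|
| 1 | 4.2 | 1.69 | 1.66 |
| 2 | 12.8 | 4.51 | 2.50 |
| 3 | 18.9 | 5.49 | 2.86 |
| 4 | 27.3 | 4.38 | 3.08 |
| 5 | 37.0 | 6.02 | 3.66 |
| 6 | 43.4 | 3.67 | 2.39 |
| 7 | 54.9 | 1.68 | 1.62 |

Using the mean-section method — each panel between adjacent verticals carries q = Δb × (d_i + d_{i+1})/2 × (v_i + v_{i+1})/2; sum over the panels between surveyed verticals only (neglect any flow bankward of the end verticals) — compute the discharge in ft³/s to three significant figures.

Panel 1-2: Δb = 8.6 ft, d̄ = (1.69+4.51)/2 = 3.1, v̄ = (1.66+2.50)/2 = 2.08 → q = 8.6×3.1×2.08 = 55.45 ft³/s
Panel 2-3: Δb = 6.1 ft, d̄ = (4.51+5.49)/2 = 5, v̄ = (2.50+2.86)/2 = 2.68 → q = 6.1×5×2.68 = 81.74 ft³/s
Panel 3-4: Δb = 8.4 ft, d̄ = (5.49+4.38)/2 = 4.935, v̄ = (2.86+3.08)/2 = 2.97 → q = 8.4×4.935×2.97 = 123.1 ft³/s
Panel 4-5: Δb = 9.7 ft, d̄ = (4.38+6.02)/2 = 5.2, v̄ = (3.08+3.66)/2 = 3.37 → q = 9.7×5.2×3.37 = 170.0 ft³/s
Panel 5-6: Δb = 6.4 ft, d̄ = (6.02+3.67)/2 = 4.845, v̄ = (3.66+2.39)/2 = 3.025 → q = 6.4×4.845×3.025 = 93.80 ft³/s
Panel 6-7: Δb = 11.5 ft, d̄ = (3.67+1.68)/2 = 2.675, v̄ = (2.39+1.62)/2 = 2.005 → q = 11.5×2.675×2.005 = 61.68 ft³/s
Q = Σ q = 585.8 ft³/s

586 ft³/s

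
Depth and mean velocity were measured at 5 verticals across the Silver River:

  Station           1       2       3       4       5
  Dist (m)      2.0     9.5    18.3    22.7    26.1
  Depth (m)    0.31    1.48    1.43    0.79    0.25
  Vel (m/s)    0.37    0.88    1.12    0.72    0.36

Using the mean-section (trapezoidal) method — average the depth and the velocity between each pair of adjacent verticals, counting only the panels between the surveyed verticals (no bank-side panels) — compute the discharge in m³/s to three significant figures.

Panel 1-2: Δb = 7.5 m, d̄ = (0.31+1.48)/2 = 0.895, v̄ = (0.37+0.88)/2 = 0.625 → q = 7.5×0.895×0.625 = 4.195 m³/s
Panel 2-3: Δb = 8.8 m, d̄ = (1.48+1.43)/2 = 1.455, v̄ = (0.88+1.12)/2 = 1 → q = 8.8×1.455×1 = 12.80 m³/s
Panel 3-4: Δb = 4.4 m, d̄ = (1.43+0.79)/2 = 1.11, v̄ = (1.12+0.72)/2 = 0.92 → q = 4.4×1.11×0.92 = 4.493 m³/s
Panel 4-5: Δb = 3.4 m, d̄ = (0.79+0.25)/2 = 0.52, v̄ = (0.72+0.36)/2 = 0.54 → q = 3.4×0.52×0.54 = 0.9547 m³/s
Q = Σ q = 22.45 m³/s

22.4 m³/s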